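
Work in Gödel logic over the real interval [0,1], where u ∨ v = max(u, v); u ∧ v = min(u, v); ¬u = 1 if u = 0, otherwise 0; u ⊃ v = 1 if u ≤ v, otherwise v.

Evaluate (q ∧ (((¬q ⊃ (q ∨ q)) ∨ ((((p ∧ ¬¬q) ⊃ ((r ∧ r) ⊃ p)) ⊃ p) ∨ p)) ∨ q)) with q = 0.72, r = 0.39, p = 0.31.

¬q: Gödel ¬ of 0.72 = 0 (operand ≠ 0)
(q ∨ q) = max(0.72, 0.72) = 0.72
(¬q ⊃ (q ∨ q)): 0 ≤ 0.72, so result = 1
¬q: Gödel ¬ of 0.72 = 0 (operand ≠ 0)
¬¬q: Gödel ¬ of 0 = 1 (operand is 0)
(p ∧ ¬¬q) = min(0.31, 1) = 0.31
(r ∧ r) = min(0.39, 0.39) = 0.39
((r ∧ r) ⊃ p): 0.39 > 0.31, so result = 0.31
((p ∧ ¬¬q) ⊃ ((r ∧ r) ⊃ p)): 0.31 ≤ 0.31, so result = 1
(((p ∧ ¬¬q) ⊃ ((r ∧ r) ⊃ p)) ⊃ p): 1 > 0.31, so result = 0.31
((((p ∧ ¬¬q) ⊃ ((r ∧ r) ⊃ p)) ⊃ p) ∨ p) = max(0.31, 0.31) = 0.31
((¬q ⊃ (q ∨ q)) ∨ ((((p ∧ ¬¬q) ⊃ ((r ∧ r) ⊃ p)) ⊃ p) ∨ p)) = max(1, 0.31) = 1
(((¬q ⊃ (q ∨ q)) ∨ ((((p ∧ ¬¬q) ⊃ ((r ∧ r) ⊃ p)) ⊃ p) ∨ p)) ∨ q) = max(1, 0.72) = 1
(q ∧ (((¬q ⊃ (q ∨ q)) ∨ ((((p ∧ ¬¬q) ⊃ ((r ∧ r) ⊃ p)) ⊃ p) ∨ p)) ∨ q)) = min(0.72, 1) = 0.72

0.72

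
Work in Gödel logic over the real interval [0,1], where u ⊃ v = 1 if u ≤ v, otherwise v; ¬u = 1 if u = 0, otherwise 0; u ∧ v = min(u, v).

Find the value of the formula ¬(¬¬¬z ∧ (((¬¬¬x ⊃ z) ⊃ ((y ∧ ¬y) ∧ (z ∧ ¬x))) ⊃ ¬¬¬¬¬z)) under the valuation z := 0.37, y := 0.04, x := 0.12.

¬z: Gödel ¬ of 0.37 = 0 (operand ≠ 0)
¬¬z: Gödel ¬ of 0 = 1 (operand is 0)
¬¬¬z: Gödel ¬ of 1 = 0 (operand ≠ 0)
¬x: Gödel ¬ of 0.12 = 0 (operand ≠ 0)
¬¬x: Gödel ¬ of 0 = 1 (operand is 0)
¬¬¬x: Gödel ¬ of 1 = 0 (operand ≠ 0)
(¬¬¬x ⊃ z): 0 ≤ 0.37, so result = 1
¬y: Gödel ¬ of 0.04 = 0 (operand ≠ 0)
(y ∧ ¬y) = min(0.04, 0) = 0
¬x: Gödel ¬ of 0.12 = 0 (operand ≠ 0)
(z ∧ ¬x) = min(0.37, 0) = 0
((y ∧ ¬y) ∧ (z ∧ ¬x)) = min(0, 0) = 0
((¬¬¬x ⊃ z) ⊃ ((y ∧ ¬y) ∧ (z ∧ ¬x))): 1 > 0, so result = 0
¬z: Gödel ¬ of 0.37 = 0 (operand ≠ 0)
¬¬z: Gödel ¬ of 0 = 1 (operand is 0)
¬¬¬z: Gödel ¬ of 1 = 0 (operand ≠ 0)
¬¬¬¬z: Gödel ¬ of 0 = 1 (operand is 0)
¬¬¬¬¬z: Gödel ¬ of 1 = 0 (operand ≠ 0)
(((¬¬¬x ⊃ z) ⊃ ((y ∧ ¬y) ∧ (z ∧ ¬x))) ⊃ ¬¬¬¬¬z): 0 ≤ 0, so result = 1
(¬¬¬z ∧ (((¬¬¬x ⊃ z) ⊃ ((y ∧ ¬y) ∧ (z ∧ ¬x))) ⊃ ¬¬¬¬¬z)) = min(0, 1) = 0
¬(¬¬¬z ∧ (((¬¬¬x ⊃ z) ⊃ ((y ∧ ¬y) ∧ (z ∧ ¬x))) ⊃ ¬¬¬¬¬z)): Gödel ¬ of 0 = 1 (operand is 0)

1.00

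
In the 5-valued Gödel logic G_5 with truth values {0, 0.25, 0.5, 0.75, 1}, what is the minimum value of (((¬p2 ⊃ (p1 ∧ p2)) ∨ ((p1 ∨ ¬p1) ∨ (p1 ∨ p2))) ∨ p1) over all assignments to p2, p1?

0.25

The minimum is attained at p2 = 0, p1 = 0.25:
  ¬p2: Gödel ¬ of 0 = 1 (operand is 0)
  (p1 ∧ p2) = min(0.25, 0) = 0
  (¬p2 ⊃ (p1 ∧ p2)): 1 > 0, so result = 0
  ¬p1: Gödel ¬ of 0.25 = 0 (operand ≠ 0)
  (p1 ∨ ¬p1) = max(0.25, 0) = 0.25
  (p1 ∨ p2) = max(0.25, 0) = 0.25
  ((p1 ∨ ¬p1) ∨ (p1 ∨ p2)) = max(0.25, 0.25) = 0.25
  ((¬p2 ⊃ (p1 ∧ p2)) ∨ ((p1 ∨ ¬p1) ∨ (p1 ∨ p2))) = max(0, 0.25) = 0.25
  (((¬p2 ⊃ (p1 ∧ p2)) ∨ ((p1 ∨ ¬p1) ∨ (p1 ∨ p2))) ∨ p1) = max(0.25, 0.25) = 0.25
Checking all 25 assignments confirms none give a value below 0.25.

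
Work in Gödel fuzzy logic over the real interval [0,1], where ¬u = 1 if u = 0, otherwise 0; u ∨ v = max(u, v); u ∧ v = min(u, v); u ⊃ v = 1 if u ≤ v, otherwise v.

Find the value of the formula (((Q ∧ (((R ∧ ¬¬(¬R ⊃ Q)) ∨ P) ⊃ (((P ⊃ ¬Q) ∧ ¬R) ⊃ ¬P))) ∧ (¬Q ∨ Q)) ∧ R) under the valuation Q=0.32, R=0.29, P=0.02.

0.29

¬R: Gödel ¬ of 0.29 = 0 (operand ≠ 0)
(¬R ⊃ Q): 0 ≤ 0.32, so result = 1
¬(¬R ⊃ Q): Gödel ¬ of 1 = 0 (operand ≠ 0)
¬¬(¬R ⊃ Q): Gödel ¬ of 0 = 1 (operand is 0)
(R ∧ ¬¬(¬R ⊃ Q)) = min(0.29, 1) = 0.29
((R ∧ ¬¬(¬R ⊃ Q)) ∨ P) = max(0.29, 0.02) = 0.29
¬Q: Gödel ¬ of 0.32 = 0 (operand ≠ 0)
(P ⊃ ¬Q): 0.02 > 0, so result = 0
¬R: Gödel ¬ of 0.29 = 0 (operand ≠ 0)
((P ⊃ ¬Q) ∧ ¬R) = min(0, 0) = 0
¬P: Gödel ¬ of 0.02 = 0 (operand ≠ 0)
(((P ⊃ ¬Q) ∧ ¬R) ⊃ ¬P): 0 ≤ 0, so result = 1
(((R ∧ ¬¬(¬R ⊃ Q)) ∨ P) ⊃ (((P ⊃ ¬Q) ∧ ¬R) ⊃ ¬P)): 0.29 ≤ 1, so result = 1
(Q ∧ (((R ∧ ¬¬(¬R ⊃ Q)) ∨ P) ⊃ (((P ⊃ ¬Q) ∧ ¬R) ⊃ ¬P))) = min(0.32, 1) = 0.32
¬Q: Gödel ¬ of 0.32 = 0 (operand ≠ 0)
(¬Q ∨ Q) = max(0, 0.32) = 0.32
((Q ∧ (((R ∧ ¬¬(¬R ⊃ Q)) ∨ P) ⊃ (((P ⊃ ¬Q) ∧ ¬R) ⊃ ¬P))) ∧ (¬Q ∨ Q)) = min(0.32, 0.32) = 0.32
(((Q ∧ (((R ∧ ¬¬(¬R ⊃ Q)) ∨ P) ⊃ (((P ⊃ ¬Q) ∧ ¬R) ⊃ ¬P))) ∧ (¬Q ∨ Q)) ∧ R) = min(0.32, 0.29) = 0.29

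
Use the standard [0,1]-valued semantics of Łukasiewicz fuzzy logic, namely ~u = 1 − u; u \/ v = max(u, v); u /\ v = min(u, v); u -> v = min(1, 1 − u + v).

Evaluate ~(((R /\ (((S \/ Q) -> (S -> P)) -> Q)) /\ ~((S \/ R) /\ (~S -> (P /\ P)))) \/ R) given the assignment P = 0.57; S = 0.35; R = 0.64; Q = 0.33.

0.36

(S \/ Q) = max(0.35, 0.33) = 0.35
(S -> P): min(1, 1 − 0.35 + 0.57) = 1
((S \/ Q) -> (S -> P)): min(1, 1 − 0.35 + 1) = 1
(((S \/ Q) -> (S -> P)) -> Q): min(1, 1 − 1 + 0.33) = 0.33
(R /\ (((S \/ Q) -> (S -> P)) -> Q)) = min(0.64, 0.33) = 0.33
(S \/ R) = max(0.35, 0.64) = 0.64
~S: Łukasiewicz ¬ gives 1 − 0.35 = 0.65
(P /\ P) = min(0.57, 0.57) = 0.57
(~S -> (P /\ P)): min(1, 1 − 0.65 + 0.57) = 0.92
((S \/ R) /\ (~S -> (P /\ P))) = min(0.64, 0.92) = 0.64
~((S \/ R) /\ (~S -> (P /\ P))): Łukasiewicz ¬ gives 1 − 0.64 = 0.36
((R /\ (((S \/ Q) -> (S -> P)) -> Q)) /\ ~((S \/ R) /\ (~S -> (P /\ P)))) = min(0.33, 0.36) = 0.33
(((R /\ (((S \/ Q) -> (S -> P)) -> Q)) /\ ~((S \/ R) /\ (~S -> (P /\ P)))) \/ R) = max(0.33, 0.64) = 0.64
~(((R /\ (((S \/ Q) -> (S -> P)) -> Q)) /\ ~((S \/ R) /\ (~S -> (P /\ P)))) \/ R): Łukasiewicz ¬ gives 1 − 0.64 = 0.36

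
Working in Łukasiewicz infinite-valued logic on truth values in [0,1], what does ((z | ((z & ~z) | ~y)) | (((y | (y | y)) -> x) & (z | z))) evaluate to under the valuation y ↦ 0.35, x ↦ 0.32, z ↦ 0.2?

0.65

~z: Łukasiewicz ¬ gives 1 − 0.2 = 0.8
(z & ~z) = min(0.2, 0.8) = 0.2
~y: Łukasiewicz ¬ gives 1 − 0.35 = 0.65
((z & ~z) | ~y) = max(0.2, 0.65) = 0.65
(z | ((z & ~z) | ~y)) = max(0.2, 0.65) = 0.65
(y | y) = max(0.35, 0.35) = 0.35
(y | (y | y)) = max(0.35, 0.35) = 0.35
((y | (y | y)) -> x): min(1, 1 − 0.35 + 0.32) = 0.97
(z | z) = max(0.2, 0.2) = 0.2
(((y | (y | y)) -> x) & (z | z)) = min(0.97, 0.2) = 0.2
((z | ((z & ~z) | ~y)) | (((y | (y | y)) -> x) & (z | z))) = max(0.65, 0.2) = 0.65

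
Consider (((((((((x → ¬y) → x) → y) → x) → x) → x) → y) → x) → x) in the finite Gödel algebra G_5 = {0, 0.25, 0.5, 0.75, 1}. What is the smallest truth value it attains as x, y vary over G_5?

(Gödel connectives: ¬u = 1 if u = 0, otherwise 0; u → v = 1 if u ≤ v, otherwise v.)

The minimum is attained at x = 0.25, y = 0:
  ¬y: Gödel ¬ of 0 = 1 (operand is 0)
  (x → ¬y): 0.25 ≤ 1, so result = 1
  ((x → ¬y) → x): 1 > 0.25, so result = 0.25
  (((x → ¬y) → x) → y): 0.25 > 0, so result = 0
  ((((x → ¬y) → x) → y) → x): 0 ≤ 0.25, so result = 1
  (((((x → ¬y) → x) → y) → x) → x): 1 > 0.25, so result = 0.25
  ((((((x → ¬y) → x) → y) → x) → x) → x): 0.25 ≤ 0.25, so result = 1
  (((((((x → ¬y) → x) → y) → x) → x) → x) → y): 1 > 0, so result = 0
  ((((((((x → ¬y) → x) → y) → x) → x) → x) → y) → x): 0 ≤ 0.25, so result = 1
  (((((((((x → ¬y) → x) → y) → x) → x) → x) → y) → x) → x): 1 > 0.25, so result = 0.25
Checking all 25 assignments confirms none give a value below 0.25.

0.25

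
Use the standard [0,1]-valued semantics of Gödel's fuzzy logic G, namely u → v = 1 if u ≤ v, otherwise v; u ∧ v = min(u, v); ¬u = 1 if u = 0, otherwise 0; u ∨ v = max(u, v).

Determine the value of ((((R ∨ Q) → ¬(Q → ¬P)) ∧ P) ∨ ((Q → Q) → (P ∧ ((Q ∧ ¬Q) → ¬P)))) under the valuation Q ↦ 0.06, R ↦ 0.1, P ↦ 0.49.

0.49

(R ∨ Q) = max(0.1, 0.06) = 0.1
¬P: Gödel ¬ of 0.49 = 0 (operand ≠ 0)
(Q → ¬P): 0.06 > 0, so result = 0
¬(Q → ¬P): Gödel ¬ of 0 = 1 (operand is 0)
((R ∨ Q) → ¬(Q → ¬P)): 0.1 ≤ 1, so result = 1
(((R ∨ Q) → ¬(Q → ¬P)) ∧ P) = min(1, 0.49) = 0.49
(Q → Q): 0.06 ≤ 0.06, so result = 1
¬Q: Gödel ¬ of 0.06 = 0 (operand ≠ 0)
(Q ∧ ¬Q) = min(0.06, 0) = 0
¬P: Gödel ¬ of 0.49 = 0 (operand ≠ 0)
((Q ∧ ¬Q) → ¬P): 0 ≤ 0, so result = 1
(P ∧ ((Q ∧ ¬Q) → ¬P)) = min(0.49, 1) = 0.49
((Q → Q) → (P ∧ ((Q ∧ ¬Q) → ¬P))): 1 > 0.49, so result = 0.49
((((R ∨ Q) → ¬(Q → ¬P)) ∧ P) ∨ ((Q → Q) → (P ∧ ((Q ∧ ¬Q) → ¬P)))) = max(0.49, 0.49) = 0.49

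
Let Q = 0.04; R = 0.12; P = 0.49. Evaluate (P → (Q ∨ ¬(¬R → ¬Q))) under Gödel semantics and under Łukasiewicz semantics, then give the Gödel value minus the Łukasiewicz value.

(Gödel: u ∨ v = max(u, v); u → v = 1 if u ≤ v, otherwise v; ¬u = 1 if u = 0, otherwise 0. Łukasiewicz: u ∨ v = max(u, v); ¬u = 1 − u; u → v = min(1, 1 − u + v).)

-0.51

Gödel evaluation:
  ¬R: Gödel ¬ of 0.12 = 0 (operand ≠ 0)
  ¬Q: Gödel ¬ of 0.04 = 0 (operand ≠ 0)
  (¬R → ¬Q): 0 ≤ 0, so result = 1
  ¬(¬R → ¬Q): Gödel ¬ of 1 = 0 (operand ≠ 0)
  (Q ∨ ¬(¬R → ¬Q)) = max(0.04, 0) = 0.04
  (P → (Q ∨ ¬(¬R → ¬Q))): 0.49 > 0.04, so result = 0.04
  Gödel value = 0.04
Łukasiewicz evaluation:
  ¬R: Łukasiewicz ¬ gives 1 − 0.12 = 0.88
  ¬Q: Łukasiewicz ¬ gives 1 − 0.04 = 0.96
  (¬R → ¬Q): min(1, 1 − 0.88 + 0.96) = 1
  ¬(¬R → ¬Q): Łukasiewicz ¬ gives 1 − 1 = 0
  (Q ∨ ¬(¬R → ¬Q)) = max(0.04, 0) = 0.04
  (P → (Q ∨ ¬(¬R → ¬Q))): min(1, 1 − 0.49 + 0.04) = 0.55
  Łukasiewicz value = 0.55
Difference: 0.04 − 0.55 = -0.51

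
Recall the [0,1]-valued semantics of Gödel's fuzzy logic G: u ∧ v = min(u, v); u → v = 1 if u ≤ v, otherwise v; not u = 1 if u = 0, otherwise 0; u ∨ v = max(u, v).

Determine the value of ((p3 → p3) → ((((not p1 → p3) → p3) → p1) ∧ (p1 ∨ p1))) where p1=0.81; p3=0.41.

(p3 → p3): 0.41 ≤ 0.41, so result = 1
not p1: Gödel ¬ of 0.81 = 0 (operand ≠ 0)
(not p1 → p3): 0 ≤ 0.41, so result = 1
((not p1 → p3) → p3): 1 > 0.41, so result = 0.41
(((not p1 → p3) → p3) → p1): 0.41 ≤ 0.81, so result = 1
(p1 ∨ p1) = max(0.81, 0.81) = 0.81
((((not p1 → p3) → p3) → p1) ∧ (p1 ∨ p1)) = min(1, 0.81) = 0.81
((p3 → p3) → ((((not p1 → p3) → p3) → p1) ∧ (p1 ∨ p1))): 1 > 0.81, so result = 0.81

0.81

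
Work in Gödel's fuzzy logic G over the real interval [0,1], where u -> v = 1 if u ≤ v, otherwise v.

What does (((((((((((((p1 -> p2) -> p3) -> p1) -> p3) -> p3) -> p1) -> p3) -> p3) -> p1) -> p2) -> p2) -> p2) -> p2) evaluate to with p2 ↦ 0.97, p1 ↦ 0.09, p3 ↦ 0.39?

0.97

(p1 -> p2): 0.09 ≤ 0.97, so result = 1
((p1 -> p2) -> p3): 1 > 0.39, so result = 0.39
(((p1 -> p2) -> p3) -> p1): 0.39 > 0.09, so result = 0.09
((((p1 -> p2) -> p3) -> p1) -> p3): 0.09 ≤ 0.39, so result = 1
(((((p1 -> p2) -> p3) -> p1) -> p3) -> p3): 1 > 0.39, so result = 0.39
((((((p1 -> p2) -> p3) -> p1) -> p3) -> p3) -> p1): 0.39 > 0.09, so result = 0.09
(((((((p1 -> p2) -> p3) -> p1) -> p3) -> p3) -> p1) -> p3): 0.09 ≤ 0.39, so result = 1
((((((((p1 -> p2) -> p3) -> p1) -> p3) -> p3) -> p1) -> p3) -> p3): 1 > 0.39, so result = 0.39
(((((((((p1 -> p2) -> p3) -> p1) -> p3) -> p3) -> p1) -> p3) -> p3) -> p1): 0.39 > 0.09, so result = 0.09
((((((((((p1 -> p2) -> p3) -> p1) -> p3) -> p3) -> p1) -> p3) -> p3) -> p1) -> p2): 0.09 ≤ 0.97, so result = 1
(((((((((((p1 -> p2) -> p3) -> p1) -> p3) -> p3) -> p1) -> p3) -> p3) -> p1) -> p2) -> p2): 1 > 0.97, so result = 0.97
((((((((((((p1 -> p2) -> p3) -> p1) -> p3) -> p3) -> p1) -> p3) -> p3) -> p1) -> p2) -> p2) -> p2): 0.97 ≤ 0.97, so result = 1
(((((((((((((p1 -> p2) -> p3) -> p1) -> p3) -> p3) -> p1) -> p3) -> p3) -> p1) -> p2) -> p2) -> p2) -> p2): 1 > 0.97, so result = 0.97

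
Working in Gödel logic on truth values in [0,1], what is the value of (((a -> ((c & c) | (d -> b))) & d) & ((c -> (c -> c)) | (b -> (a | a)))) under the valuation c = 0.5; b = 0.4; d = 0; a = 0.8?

0.00

(c & c) = min(0.5, 0.5) = 0.5
(d -> b): 0 ≤ 0.4, so result = 1
((c & c) | (d -> b)) = max(0.5, 1) = 1
(a -> ((c & c) | (d -> b))): 0.8 ≤ 1, so result = 1
((a -> ((c & c) | (d -> b))) & d) = min(1, 0) = 0
(c -> c): 0.5 ≤ 0.5, so result = 1
(c -> (c -> c)): 0.5 ≤ 1, so result = 1
(a | a) = max(0.8, 0.8) = 0.8
(b -> (a | a)): 0.4 ≤ 0.8, so result = 1
((c -> (c -> c)) | (b -> (a | a))) = max(1, 1) = 1
(((a -> ((c & c) | (d -> b))) & d) & ((c -> (c -> c)) | (b -> (a | a)))) = min(0, 1) = 0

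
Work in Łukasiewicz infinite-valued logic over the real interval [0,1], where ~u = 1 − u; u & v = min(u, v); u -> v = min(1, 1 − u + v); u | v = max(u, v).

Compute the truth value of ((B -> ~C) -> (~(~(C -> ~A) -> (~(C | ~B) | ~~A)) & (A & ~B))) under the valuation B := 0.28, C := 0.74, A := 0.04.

0.02

~C: Łukasiewicz ¬ gives 1 − 0.74 = 0.26
(B -> ~C): min(1, 1 − 0.28 + 0.26) = 0.98
~A: Łukasiewicz ¬ gives 1 − 0.04 = 0.96
(C -> ~A): min(1, 1 − 0.74 + 0.96) = 1
~(C -> ~A): Łukasiewicz ¬ gives 1 − 1 = 0
~B: Łukasiewicz ¬ gives 1 − 0.28 = 0.72
(C | ~B) = max(0.74, 0.72) = 0.74
~(C | ~B): Łukasiewicz ¬ gives 1 − 0.74 = 0.26
~A: Łukasiewicz ¬ gives 1 − 0.04 = 0.96
~~A: Łukasiewicz ¬ gives 1 − 0.96 = 0.04
(~(C | ~B) | ~~A) = max(0.26, 0.04) = 0.26
(~(C -> ~A) -> (~(C | ~B) | ~~A)): min(1, 1 − 0 + 0.26) = 1
~(~(C -> ~A) -> (~(C | ~B) | ~~A)): Łukasiewicz ¬ gives 1 − 1 = 0
~B: Łukasiewicz ¬ gives 1 − 0.28 = 0.72
(A & ~B) = min(0.04, 0.72) = 0.04
(~(~(C -> ~A) -> (~(C | ~B) | ~~A)) & (A & ~B)) = min(0, 0.04) = 0
((B -> ~C) -> (~(~(C -> ~A) -> (~(C | ~B) | ~~A)) & (A & ~B))): min(1, 1 − 0.98 + 0) = 0.02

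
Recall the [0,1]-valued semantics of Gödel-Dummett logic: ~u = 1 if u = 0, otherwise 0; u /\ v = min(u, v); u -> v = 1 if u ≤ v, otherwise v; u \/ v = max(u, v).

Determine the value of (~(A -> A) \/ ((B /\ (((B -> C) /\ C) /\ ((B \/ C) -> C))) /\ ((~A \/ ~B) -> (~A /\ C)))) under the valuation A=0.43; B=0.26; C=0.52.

(A -> A): 0.43 ≤ 0.43, so result = 1
~(A -> A): Gödel ¬ of 1 = 0 (operand ≠ 0)
(B -> C): 0.26 ≤ 0.52, so result = 1
((B -> C) /\ C) = min(1, 0.52) = 0.52
(B \/ C) = max(0.26, 0.52) = 0.52
((B \/ C) -> C): 0.52 ≤ 0.52, so result = 1
(((B -> C) /\ C) /\ ((B \/ C) -> C)) = min(0.52, 1) = 0.52
(B /\ (((B -> C) /\ C) /\ ((B \/ C) -> C))) = min(0.26, 0.52) = 0.26
~A: Gödel ¬ of 0.43 = 0 (operand ≠ 0)
~B: Gödel ¬ of 0.26 = 0 (operand ≠ 0)
(~A \/ ~B) = max(0, 0) = 0
~A: Gödel ¬ of 0.43 = 0 (operand ≠ 0)
(~A /\ C) = min(0, 0.52) = 0
((~A \/ ~B) -> (~A /\ C)): 0 ≤ 0, so result = 1
((B /\ (((B -> C) /\ C) /\ ((B \/ C) -> C))) /\ ((~A \/ ~B) -> (~A /\ C))) = min(0.26, 1) = 0.26
(~(A -> A) \/ ((B /\ (((B -> C) /\ C) /\ ((B \/ C) -> C))) /\ ((~A \/ ~B) -> (~A /\ C)))) = max(0, 0.26) = 0.26

0.26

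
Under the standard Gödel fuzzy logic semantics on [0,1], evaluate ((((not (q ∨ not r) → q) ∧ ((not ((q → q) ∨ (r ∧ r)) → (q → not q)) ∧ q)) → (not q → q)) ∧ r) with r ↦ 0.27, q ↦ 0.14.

0.27

not r: Gödel ¬ of 0.27 = 0 (operand ≠ 0)
(q ∨ not r) = max(0.14, 0) = 0.14
not (q ∨ not r): Gödel ¬ of 0.14 = 0 (operand ≠ 0)
(not (q ∨ not r) → q): 0 ≤ 0.14, so result = 1
(q → q): 0.14 ≤ 0.14, so result = 1
(r ∧ r) = min(0.27, 0.27) = 0.27
((q → q) ∨ (r ∧ r)) = max(1, 0.27) = 1
not ((q → q) ∨ (r ∧ r)): Gödel ¬ of 1 = 0 (operand ≠ 0)
not q: Gödel ¬ of 0.14 = 0 (operand ≠ 0)
(q → not q): 0.14 > 0, so result = 0
(not ((q → q) ∨ (r ∧ r)) → (q → not q)): 0 ≤ 0, so result = 1
((not ((q → q) ∨ (r ∧ r)) → (q → not q)) ∧ q) = min(1, 0.14) = 0.14
((not (q ∨ not r) → q) ∧ ((not ((q → q) ∨ (r ∧ r)) → (q → not q)) ∧ q)) = min(1, 0.14) = 0.14
not q: Gödel ¬ of 0.14 = 0 (operand ≠ 0)
(not q → q): 0 ≤ 0.14, so result = 1
(((not (q ∨ not r) → q) ∧ ((not ((q → q) ∨ (r ∧ r)) → (q → not q)) ∧ q)) → (not q → q)): 0.14 ≤ 1, so result = 1
((((not (q ∨ not r) → q) ∧ ((not ((q → q) ∨ (r ∧ r)) → (q → not q)) ∧ q)) → (not q → q)) ∧ r) = min(1, 0.27) = 0.27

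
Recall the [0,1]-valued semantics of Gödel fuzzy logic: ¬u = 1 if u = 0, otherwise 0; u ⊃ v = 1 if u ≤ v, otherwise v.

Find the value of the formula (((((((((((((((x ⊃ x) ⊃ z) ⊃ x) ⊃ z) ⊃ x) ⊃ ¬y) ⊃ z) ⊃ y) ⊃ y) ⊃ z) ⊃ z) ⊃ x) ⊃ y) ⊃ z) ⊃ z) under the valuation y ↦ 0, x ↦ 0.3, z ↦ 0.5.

0.50

(x ⊃ x): 0.3 ≤ 0.3, so result = 1
((x ⊃ x) ⊃ z): 1 > 0.5, so result = 0.5
(((x ⊃ x) ⊃ z) ⊃ x): 0.5 > 0.3, so result = 0.3
((((x ⊃ x) ⊃ z) ⊃ x) ⊃ z): 0.3 ≤ 0.5, so result = 1
(((((x ⊃ x) ⊃ z) ⊃ x) ⊃ z) ⊃ x): 1 > 0.3, so result = 0.3
¬y: Gödel ¬ of 0 = 1 (operand is 0)
((((((x ⊃ x) ⊃ z) ⊃ x) ⊃ z) ⊃ x) ⊃ ¬y): 0.3 ≤ 1, so result = 1
(((((((x ⊃ x) ⊃ z) ⊃ x) ⊃ z) ⊃ x) ⊃ ¬y) ⊃ z): 1 > 0.5, so result = 0.5
((((((((x ⊃ x) ⊃ z) ⊃ x) ⊃ z) ⊃ x) ⊃ ¬y) ⊃ z) ⊃ y): 0.5 > 0, so result = 0
(((((((((x ⊃ x) ⊃ z) ⊃ x) ⊃ z) ⊃ x) ⊃ ¬y) ⊃ z) ⊃ y) ⊃ y): 0 ≤ 0, so result = 1
((((((((((x ⊃ x) ⊃ z) ⊃ x) ⊃ z) ⊃ x) ⊃ ¬y) ⊃ z) ⊃ y) ⊃ y) ⊃ z): 1 > 0.5, so result = 0.5
(((((((((((x ⊃ x) ⊃ z) ⊃ x) ⊃ z) ⊃ x) ⊃ ¬y) ⊃ z) ⊃ y) ⊃ y) ⊃ z) ⊃ z): 0.5 ≤ 0.5, so result = 1
((((((((((((x ⊃ x) ⊃ z) ⊃ x) ⊃ z) ⊃ x) ⊃ ¬y) ⊃ z) ⊃ y) ⊃ y) ⊃ z) ⊃ z) ⊃ x): 1 > 0.3, so result = 0.3
(((((((((((((x ⊃ x) ⊃ z) ⊃ x) ⊃ z) ⊃ x) ⊃ ¬y) ⊃ z) ⊃ y) ⊃ y) ⊃ z) ⊃ z) ⊃ x) ⊃ y): 0.3 > 0, so result = 0
((((((((((((((x ⊃ x) ⊃ z) ⊃ x) ⊃ z) ⊃ x) ⊃ ¬y) ⊃ z) ⊃ y) ⊃ y) ⊃ z) ⊃ z) ⊃ x) ⊃ y) ⊃ z): 0 ≤ 0.5, so result = 1
(((((((((((((((x ⊃ x) ⊃ z) ⊃ x) ⊃ z) ⊃ x) ⊃ ¬y) ⊃ z) ⊃ y) ⊃ y) ⊃ z) ⊃ z) ⊃ x) ⊃ y) ⊃ z) ⊃ z): 1 > 0.5, so result = 0.5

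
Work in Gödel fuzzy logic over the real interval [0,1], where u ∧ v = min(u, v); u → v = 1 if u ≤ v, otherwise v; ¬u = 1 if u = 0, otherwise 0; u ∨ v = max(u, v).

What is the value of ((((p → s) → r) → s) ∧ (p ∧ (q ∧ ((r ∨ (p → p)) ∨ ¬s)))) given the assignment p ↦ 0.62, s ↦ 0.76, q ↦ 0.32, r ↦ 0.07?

0.32

(p → s): 0.62 ≤ 0.76, so result = 1
((p → s) → r): 1 > 0.07, so result = 0.07
(((p → s) → r) → s): 0.07 ≤ 0.76, so result = 1
(p → p): 0.62 ≤ 0.62, so result = 1
(r ∨ (p → p)) = max(0.07, 1) = 1
¬s: Gödel ¬ of 0.76 = 0 (operand ≠ 0)
((r ∨ (p → p)) ∨ ¬s) = max(1, 0) = 1
(q ∧ ((r ∨ (p → p)) ∨ ¬s)) = min(0.32, 1) = 0.32
(p ∧ (q ∧ ((r ∨ (p → p)) ∨ ¬s))) = min(0.62, 0.32) = 0.32
((((p → s) → r) → s) ∧ (p ∧ (q ∧ ((r ∨ (p → p)) ∨ ¬s)))) = min(1, 0.32) = 0.32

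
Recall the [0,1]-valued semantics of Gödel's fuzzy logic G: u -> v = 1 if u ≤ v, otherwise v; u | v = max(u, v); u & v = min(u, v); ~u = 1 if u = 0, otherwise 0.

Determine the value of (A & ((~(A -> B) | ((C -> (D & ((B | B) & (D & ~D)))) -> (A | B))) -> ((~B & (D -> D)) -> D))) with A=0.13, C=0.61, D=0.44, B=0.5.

(A -> B): 0.13 ≤ 0.5, so result = 1
~(A -> B): Gödel ¬ of 1 = 0 (operand ≠ 0)
(B | B) = max(0.5, 0.5) = 0.5
~D: Gödel ¬ of 0.44 = 0 (operand ≠ 0)
(D & ~D) = min(0.44, 0) = 0
((B | B) & (D & ~D)) = min(0.5, 0) = 0
(D & ((B | B) & (D & ~D))) = min(0.44, 0) = 0
(C -> (D & ((B | B) & (D & ~D)))): 0.61 > 0, so result = 0
(A | B) = max(0.13, 0.5) = 0.5
((C -> (D & ((B | B) & (D & ~D)))) -> (A | B)): 0 ≤ 0.5, so result = 1
(~(A -> B) | ((C -> (D & ((B | B) & (D & ~D)))) -> (A | B))) = max(0, 1) = 1
~B: Gödel ¬ of 0.5 = 0 (operand ≠ 0)
(D -> D): 0.44 ≤ 0.44, so result = 1
(~B & (D -> D)) = min(0, 1) = 0
((~B & (D -> D)) -> D): 0 ≤ 0.44, so result = 1
((~(A -> B) | ((C -> (D & ((B | B) & (D & ~D)))) -> (A | B))) -> ((~B & (D -> D)) -> D)): 1 ≤ 1, so result = 1
(A & ((~(A -> B) | ((C -> (D & ((B | B) & (D & ~D)))) -> (A | B))) -> ((~B & (D -> D)) -> D))) = min(0.13, 1) = 0.13

0.13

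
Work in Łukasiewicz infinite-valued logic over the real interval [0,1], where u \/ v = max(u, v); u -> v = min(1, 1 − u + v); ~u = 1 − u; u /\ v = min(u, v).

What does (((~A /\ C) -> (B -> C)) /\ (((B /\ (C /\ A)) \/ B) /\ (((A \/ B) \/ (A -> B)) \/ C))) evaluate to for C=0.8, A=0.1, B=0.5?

~A: Łukasiewicz ¬ gives 1 − 0.1 = 0.9
(~A /\ C) = min(0.9, 0.8) = 0.8
(B -> C): min(1, 1 − 0.5 + 0.8) = 1
((~A /\ C) -> (B -> C)): min(1, 1 − 0.8 + 1) = 1
(C /\ A) = min(0.8, 0.1) = 0.1
(B /\ (C /\ A)) = min(0.5, 0.1) = 0.1
((B /\ (C /\ A)) \/ B) = max(0.1, 0.5) = 0.5
(A \/ B) = max(0.1, 0.5) = 0.5
(A -> B): min(1, 1 − 0.1 + 0.5) = 1
((A \/ B) \/ (A -> B)) = max(0.5, 1) = 1
(((A \/ B) \/ (A -> B)) \/ C) = max(1, 0.8) = 1
(((B /\ (C /\ A)) \/ B) /\ (((A \/ B) \/ (A -> B)) \/ C)) = min(0.5, 1) = 0.5
(((~A /\ C) -> (B -> C)) /\ (((B /\ (C /\ A)) \/ B) /\ (((A \/ B) \/ (A -> B)) \/ C))) = min(1, 0.5) = 0.5

0.50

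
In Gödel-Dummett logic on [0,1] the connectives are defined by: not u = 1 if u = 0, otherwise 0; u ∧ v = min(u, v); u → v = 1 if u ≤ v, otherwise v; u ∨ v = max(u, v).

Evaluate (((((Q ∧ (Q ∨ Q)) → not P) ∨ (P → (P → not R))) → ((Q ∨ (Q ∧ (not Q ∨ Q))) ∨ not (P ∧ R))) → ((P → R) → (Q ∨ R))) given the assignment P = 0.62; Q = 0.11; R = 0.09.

(Q ∨ Q) = max(0.11, 0.11) = 0.11
(Q ∧ (Q ∨ Q)) = min(0.11, 0.11) = 0.11
not P: Gödel ¬ of 0.62 = 0 (operand ≠ 0)
((Q ∧ (Q ∨ Q)) → not P): 0.11 > 0, so result = 0
not R: Gödel ¬ of 0.09 = 0 (operand ≠ 0)
(P → not R): 0.62 > 0, so result = 0
(P → (P → not R)): 0.62 > 0, so result = 0
(((Q ∧ (Q ∨ Q)) → not P) ∨ (P → (P → not R))) = max(0, 0) = 0
not Q: Gödel ¬ of 0.11 = 0 (operand ≠ 0)
(not Q ∨ Q) = max(0, 0.11) = 0.11
(Q ∧ (not Q ∨ Q)) = min(0.11, 0.11) = 0.11
(Q ∨ (Q ∧ (not Q ∨ Q))) = max(0.11, 0.11) = 0.11
(P ∧ R) = min(0.62, 0.09) = 0.09
not (P ∧ R): Gödel ¬ of 0.09 = 0 (operand ≠ 0)
((Q ∨ (Q ∧ (not Q ∨ Q))) ∨ not (P ∧ R)) = max(0.11, 0) = 0.11
((((Q ∧ (Q ∨ Q)) → not P) ∨ (P → (P → not R))) → ((Q ∨ (Q ∧ (not Q ∨ Q))) ∨ not (P ∧ R))): 0 ≤ 0.11, so result = 1
(P → R): 0.62 > 0.09, so result = 0.09
(Q ∨ R) = max(0.11, 0.09) = 0.11
((P → R) → (Q ∨ R)): 0.09 ≤ 0.11, so result = 1
(((((Q ∧ (Q ∨ Q)) → not P) ∨ (P → (P → not R))) → ((Q ∨ (Q ∧ (not Q ∨ Q))) ∨ not (P ∧ R))) → ((P → R) → (Q ∨ R))): 1 ≤ 1, so result = 1

1.00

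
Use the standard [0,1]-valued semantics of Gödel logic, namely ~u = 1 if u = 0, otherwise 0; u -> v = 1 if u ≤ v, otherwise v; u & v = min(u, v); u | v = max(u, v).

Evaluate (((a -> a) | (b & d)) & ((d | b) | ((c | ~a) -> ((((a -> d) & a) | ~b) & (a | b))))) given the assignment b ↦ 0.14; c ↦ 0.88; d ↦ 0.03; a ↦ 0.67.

(a -> a): 0.67 ≤ 0.67, so result = 1
(b & d) = min(0.14, 0.03) = 0.03
((a -> a) | (b & d)) = max(1, 0.03) = 1
(d | b) = max(0.03, 0.14) = 0.14
~a: Gödel ¬ of 0.67 = 0 (operand ≠ 0)
(c | ~a) = max(0.88, 0) = 0.88
(a -> d): 0.67 > 0.03, so result = 0.03
((a -> d) & a) = min(0.03, 0.67) = 0.03
~b: Gödel ¬ of 0.14 = 0 (operand ≠ 0)
(((a -> d) & a) | ~b) = max(0.03, 0) = 0.03
(a | b) = max(0.67, 0.14) = 0.67
((((a -> d) & a) | ~b) & (a | b)) = min(0.03, 0.67) = 0.03
((c | ~a) -> ((((a -> d) & a) | ~b) & (a | b))): 0.88 > 0.03, so result = 0.03
((d | b) | ((c | ~a) -> ((((a -> d) & a) | ~b) & (a | b)))) = max(0.14, 0.03) = 0.14
(((a -> a) | (b & d)) & ((d | b) | ((c | ~a) -> ((((a -> d) & a) | ~b) & (a | b))))) = min(1, 0.14) = 0.14

0.14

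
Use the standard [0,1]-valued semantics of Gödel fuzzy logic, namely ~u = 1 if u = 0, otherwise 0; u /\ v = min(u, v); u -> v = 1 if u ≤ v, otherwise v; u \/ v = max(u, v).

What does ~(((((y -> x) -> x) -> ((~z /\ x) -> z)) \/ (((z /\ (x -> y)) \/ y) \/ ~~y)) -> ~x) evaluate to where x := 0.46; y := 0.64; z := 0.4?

1.00

(y -> x): 0.64 > 0.46, so result = 0.46
((y -> x) -> x): 0.46 ≤ 0.46, so result = 1
~z: Gödel ¬ of 0.4 = 0 (operand ≠ 0)
(~z /\ x) = min(0, 0.46) = 0
((~z /\ x) -> z): 0 ≤ 0.4, so result = 1
(((y -> x) -> x) -> ((~z /\ x) -> z)): 1 ≤ 1, so result = 1
(x -> y): 0.46 ≤ 0.64, so result = 1
(z /\ (x -> y)) = min(0.4, 1) = 0.4
((z /\ (x -> y)) \/ y) = max(0.4, 0.64) = 0.64
~y: Gödel ¬ of 0.64 = 0 (operand ≠ 0)
~~y: Gödel ¬ of 0 = 1 (operand is 0)
(((z /\ (x -> y)) \/ y) \/ ~~y) = max(0.64, 1) = 1
((((y -> x) -> x) -> ((~z /\ x) -> z)) \/ (((z /\ (x -> y)) \/ y) \/ ~~y)) = max(1, 1) = 1
~x: Gödel ¬ of 0.46 = 0 (operand ≠ 0)
(((((y -> x) -> x) -> ((~z /\ x) -> z)) \/ (((z /\ (x -> y)) \/ y) \/ ~~y)) -> ~x): 1 > 0, so result = 0
~(((((y -> x) -> x) -> ((~z /\ x) -> z)) \/ (((z /\ (x -> y)) \/ y) \/ ~~y)) -> ~x): Gödel ¬ of 0 = 1 (operand is 0)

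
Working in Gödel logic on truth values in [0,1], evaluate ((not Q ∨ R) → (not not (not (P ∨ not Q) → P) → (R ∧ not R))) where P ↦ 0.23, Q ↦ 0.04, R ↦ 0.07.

0.00

not Q: Gödel ¬ of 0.04 = 0 (operand ≠ 0)
(not Q ∨ R) = max(0, 0.07) = 0.07
not Q: Gödel ¬ of 0.04 = 0 (operand ≠ 0)
(P ∨ not Q) = max(0.23, 0) = 0.23
not (P ∨ not Q): Gödel ¬ of 0.23 = 0 (operand ≠ 0)
(not (P ∨ not Q) → P): 0 ≤ 0.23, so result = 1
not (not (P ∨ not Q) → P): Gödel ¬ of 1 = 0 (operand ≠ 0)
not not (not (P ∨ not Q) → P): Gödel ¬ of 0 = 1 (operand is 0)
not R: Gödel ¬ of 0.07 = 0 (operand ≠ 0)
(R ∧ not R) = min(0.07, 0) = 0
(not not (not (P ∨ not Q) → P) → (R ∧ not R)): 1 > 0, so result = 0
((not Q ∨ R) → (not not (not (P ∨ not Q) → P) → (R ∧ not R))): 0.07 > 0, so result = 0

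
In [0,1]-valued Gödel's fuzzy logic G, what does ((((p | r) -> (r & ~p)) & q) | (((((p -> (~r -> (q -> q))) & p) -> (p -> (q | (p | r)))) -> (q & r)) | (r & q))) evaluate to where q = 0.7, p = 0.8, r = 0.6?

(p | r) = max(0.8, 0.6) = 0.8
~p: Gödel ¬ of 0.8 = 0 (operand ≠ 0)
(r & ~p) = min(0.6, 0) = 0
((p | r) -> (r & ~p)): 0.8 > 0, so result = 0
(((p | r) -> (r & ~p)) & q) = min(0, 0.7) = 0
~r: Gödel ¬ of 0.6 = 0 (operand ≠ 0)
(q -> q): 0.7 ≤ 0.7, so result = 1
(~r -> (q -> q)): 0 ≤ 1, so result = 1
(p -> (~r -> (q -> q))): 0.8 ≤ 1, so result = 1
((p -> (~r -> (q -> q))) & p) = min(1, 0.8) = 0.8
(p | r) = max(0.8, 0.6) = 0.8
(q | (p | r)) = max(0.7, 0.8) = 0.8
(p -> (q | (p | r))): 0.8 ≤ 0.8, so result = 1
(((p -> (~r -> (q -> q))) & p) -> (p -> (q | (p | r)))): 0.8 ≤ 1, so result = 1
(q & r) = min(0.7, 0.6) = 0.6
((((p -> (~r -> (q -> q))) & p) -> (p -> (q | (p | r)))) -> (q & r)): 1 > 0.6, so result = 0.6
(r & q) = min(0.6, 0.7) = 0.6
(((((p -> (~r -> (q -> q))) & p) -> (p -> (q | (p | r)))) -> (q & r)) | (r & q)) = max(0.6, 0.6) = 0.6
((((p | r) -> (r & ~p)) & q) | (((((p -> (~r -> (q -> q))) & p) -> (p -> (q | (p | r)))) -> (q & r)) | (r & q))) = max(0, 0.6) = 0.6

0.60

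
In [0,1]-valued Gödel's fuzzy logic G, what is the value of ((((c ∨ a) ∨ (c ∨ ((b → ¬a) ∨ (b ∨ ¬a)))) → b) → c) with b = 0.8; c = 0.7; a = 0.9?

0.70

(c ∨ a) = max(0.7, 0.9) = 0.9
¬a: Gödel ¬ of 0.9 = 0 (operand ≠ 0)
(b → ¬a): 0.8 > 0, so result = 0
¬a: Gödel ¬ of 0.9 = 0 (operand ≠ 0)
(b ∨ ¬a) = max(0.8, 0) = 0.8
((b → ¬a) ∨ (b ∨ ¬a)) = max(0, 0.8) = 0.8
(c ∨ ((b → ¬a) ∨ (b ∨ ¬a))) = max(0.7, 0.8) = 0.8
((c ∨ a) ∨ (c ∨ ((b → ¬a) ∨ (b ∨ ¬a)))) = max(0.9, 0.8) = 0.9
(((c ∨ a) ∨ (c ∨ ((b → ¬a) ∨ (b ∨ ¬a)))) → b): 0.9 > 0.8, so result = 0.8
((((c ∨ a) ∨ (c ∨ ((b → ¬a) ∨ (b ∨ ¬a)))) → b) → c): 0.8 > 0.7, so result = 0.7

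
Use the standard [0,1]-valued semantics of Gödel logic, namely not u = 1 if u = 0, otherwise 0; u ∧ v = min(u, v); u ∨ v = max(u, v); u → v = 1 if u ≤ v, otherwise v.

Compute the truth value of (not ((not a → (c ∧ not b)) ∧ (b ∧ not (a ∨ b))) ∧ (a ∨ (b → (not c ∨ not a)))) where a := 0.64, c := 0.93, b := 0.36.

0.64

not a: Gödel ¬ of 0.64 = 0 (operand ≠ 0)
not b: Gödel ¬ of 0.36 = 0 (operand ≠ 0)
(c ∧ not b) = min(0.93, 0) = 0
(not a → (c ∧ not b)): 0 ≤ 0, so result = 1
(a ∨ b) = max(0.64, 0.36) = 0.64
not (a ∨ b): Gödel ¬ of 0.64 = 0 (operand ≠ 0)
(b ∧ not (a ∨ b)) = min(0.36, 0) = 0
((not a → (c ∧ not b)) ∧ (b ∧ not (a ∨ b))) = min(1, 0) = 0
not ((not a → (c ∧ not b)) ∧ (b ∧ not (a ∨ b))): Gödel ¬ of 0 = 1 (operand is 0)
not c: Gödel ¬ of 0.93 = 0 (operand ≠ 0)
not a: Gödel ¬ of 0.64 = 0 (operand ≠ 0)
(not c ∨ not a) = max(0, 0) = 0
(b → (not c ∨ not a)): 0.36 > 0, so result = 0
(a ∨ (b → (not c ∨ not a))) = max(0.64, 0) = 0.64
(not ((not a → (c ∧ not b)) ∧ (b ∧ not (a ∨ b))) ∧ (a ∨ (b → (not c ∨ not a)))) = min(1, 0.64) = 0.64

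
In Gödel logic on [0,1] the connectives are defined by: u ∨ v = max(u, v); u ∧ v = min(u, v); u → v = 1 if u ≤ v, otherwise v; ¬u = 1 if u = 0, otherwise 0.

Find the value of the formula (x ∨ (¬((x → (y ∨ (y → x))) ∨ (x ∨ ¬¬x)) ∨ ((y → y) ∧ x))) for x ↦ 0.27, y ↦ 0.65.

(y → x): 0.65 > 0.27, so result = 0.27
(y ∨ (y → x)) = max(0.65, 0.27) = 0.65
(x → (y ∨ (y → x))): 0.27 ≤ 0.65, so result = 1
¬x: Gödel ¬ of 0.27 = 0 (operand ≠ 0)
¬¬x: Gödel ¬ of 0 = 1 (operand is 0)
(x ∨ ¬¬x) = max(0.27, 1) = 1
((x → (y ∨ (y → x))) ∨ (x ∨ ¬¬x)) = max(1, 1) = 1
¬((x → (y ∨ (y → x))) ∨ (x ∨ ¬¬x)): Gödel ¬ of 1 = 0 (operand ≠ 0)
(y → y): 0.65 ≤ 0.65, so result = 1
((y → y) ∧ x) = min(1, 0.27) = 0.27
(¬((x → (y ∨ (y → x))) ∨ (x ∨ ¬¬x)) ∨ ((y → y) ∧ x)) = max(0, 0.27) = 0.27
(x ∨ (¬((x → (y ∨ (y → x))) ∨ (x ∨ ¬¬x)) ∨ ((y → y) ∧ x))) = max(0.27, 0.27) = 0.27

0.27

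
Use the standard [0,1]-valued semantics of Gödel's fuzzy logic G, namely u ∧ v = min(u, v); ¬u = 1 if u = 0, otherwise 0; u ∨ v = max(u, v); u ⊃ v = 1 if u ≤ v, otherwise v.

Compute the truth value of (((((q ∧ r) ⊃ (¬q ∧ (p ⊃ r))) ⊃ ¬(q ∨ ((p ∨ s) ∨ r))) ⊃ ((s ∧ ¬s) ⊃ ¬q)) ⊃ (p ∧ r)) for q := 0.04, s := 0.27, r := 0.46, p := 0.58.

(q ∧ r) = min(0.04, 0.46) = 0.04
¬q: Gödel ¬ of 0.04 = 0 (operand ≠ 0)
(p ⊃ r): 0.58 > 0.46, so result = 0.46
(¬q ∧ (p ⊃ r)) = min(0, 0.46) = 0
((q ∧ r) ⊃ (¬q ∧ (p ⊃ r))): 0.04 > 0, so result = 0
(p ∨ s) = max(0.58, 0.27) = 0.58
((p ∨ s) ∨ r) = max(0.58, 0.46) = 0.58
(q ∨ ((p ∨ s) ∨ r)) = max(0.04, 0.58) = 0.58
¬(q ∨ ((p ∨ s) ∨ r)): Gödel ¬ of 0.58 = 0 (operand ≠ 0)
(((q ∧ r) ⊃ (¬q ∧ (p ⊃ r))) ⊃ ¬(q ∨ ((p ∨ s) ∨ r))): 0 ≤ 0, so result = 1
¬s: Gödel ¬ of 0.27 = 0 (operand ≠ 0)
(s ∧ ¬s) = min(0.27, 0) = 0
¬q: Gödel ¬ of 0.04 = 0 (operand ≠ 0)
((s ∧ ¬s) ⊃ ¬q): 0 ≤ 0, so result = 1
((((q ∧ r) ⊃ (¬q ∧ (p ⊃ r))) ⊃ ¬(q ∨ ((p ∨ s) ∨ r))) ⊃ ((s ∧ ¬s) ⊃ ¬q)): 1 ≤ 1, so result = 1
(p ∧ r) = min(0.58, 0.46) = 0.46
(((((q ∧ r) ⊃ (¬q ∧ (p ⊃ r))) ⊃ ¬(q ∨ ((p ∨ s) ∨ r))) ⊃ ((s ∧ ¬s) ⊃ ¬q)) ⊃ (p ∧ r)): 1 > 0.46, so result = 0.46

0.46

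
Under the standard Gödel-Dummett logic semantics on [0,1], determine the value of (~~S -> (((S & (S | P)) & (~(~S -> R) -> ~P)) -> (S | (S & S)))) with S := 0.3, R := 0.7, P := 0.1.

~S: Gödel ¬ of 0.3 = 0 (operand ≠ 0)
~~S: Gödel ¬ of 0 = 1 (operand is 0)
(S | P) = max(0.3, 0.1) = 0.3
(S & (S | P)) = min(0.3, 0.3) = 0.3
~S: Gödel ¬ of 0.3 = 0 (operand ≠ 0)
(~S -> R): 0 ≤ 0.7, so result = 1
~(~S -> R): Gödel ¬ of 1 = 0 (operand ≠ 0)
~P: Gödel ¬ of 0.1 = 0 (operand ≠ 0)
(~(~S -> R) -> ~P): 0 ≤ 0, so result = 1
((S & (S | P)) & (~(~S -> R) -> ~P)) = min(0.3, 1) = 0.3
(S & S) = min(0.3, 0.3) = 0.3
(S | (S & S)) = max(0.3, 0.3) = 0.3
(((S & (S | P)) & (~(~S -> R) -> ~P)) -> (S | (S & S))): 0.3 ≤ 0.3, so result = 1
(~~S -> (((S & (S | P)) & (~(~S -> R) -> ~P)) -> (S | (S & S)))): 1 ≤ 1, so result = 1

1.00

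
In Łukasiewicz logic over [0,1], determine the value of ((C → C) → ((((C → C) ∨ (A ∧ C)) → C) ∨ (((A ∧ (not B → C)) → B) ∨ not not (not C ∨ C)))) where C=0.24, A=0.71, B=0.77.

1.00

(C → C): min(1, 1 − 0.24 + 0.24) = 1
(C → C): min(1, 1 − 0.24 + 0.24) = 1
(A ∧ C) = min(0.71, 0.24) = 0.24
((C → C) ∨ (A ∧ C)) = max(1, 0.24) = 1
(((C → C) ∨ (A ∧ C)) → C): min(1, 1 − 1 + 0.24) = 0.24
not B: Łukasiewicz ¬ gives 1 − 0.77 = 0.23
(not B → C): min(1, 1 − 0.23 + 0.24) = 1
(A ∧ (not B → C)) = min(0.71, 1) = 0.71
((A ∧ (not B → C)) → B): min(1, 1 − 0.71 + 0.77) = 1
not C: Łukasiewicz ¬ gives 1 − 0.24 = 0.76
(not C ∨ C) = max(0.76, 0.24) = 0.76
not (not C ∨ C): Łukasiewicz ¬ gives 1 − 0.76 = 0.24
not not (not C ∨ C): Łukasiewicz ¬ gives 1 − 0.24 = 0.76
(((A ∧ (not B → C)) → B) ∨ not not (not C ∨ C)) = max(1, 0.76) = 1
((((C → C) ∨ (A ∧ C)) → C) ∨ (((A ∧ (not B → C)) → B) ∨ not not (not C ∨ C))) = max(0.24, 1) = 1
((C → C) → ((((C → C) ∨ (A ∧ C)) → C) ∨ (((A ∧ (not B → C)) → B) ∨ not not (not C ∨ C)))): min(1, 1 − 1 + 1) = 1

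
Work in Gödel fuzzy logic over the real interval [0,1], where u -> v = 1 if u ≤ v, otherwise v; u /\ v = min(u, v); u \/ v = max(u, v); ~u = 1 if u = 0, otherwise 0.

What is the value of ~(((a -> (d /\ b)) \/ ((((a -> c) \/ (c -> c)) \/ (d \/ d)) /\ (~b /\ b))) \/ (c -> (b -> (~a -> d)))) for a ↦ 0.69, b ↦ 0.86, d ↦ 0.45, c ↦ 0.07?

0.00

(d /\ b) = min(0.45, 0.86) = 0.45
(a -> (d /\ b)): 0.69 > 0.45, so result = 0.45
(a -> c): 0.69 > 0.07, so result = 0.07
(c -> c): 0.07 ≤ 0.07, so result = 1
((a -> c) \/ (c -> c)) = max(0.07, 1) = 1
(d \/ d) = max(0.45, 0.45) = 0.45
(((a -> c) \/ (c -> c)) \/ (d \/ d)) = max(1, 0.45) = 1
~b: Gödel ¬ of 0.86 = 0 (operand ≠ 0)
(~b /\ b) = min(0, 0.86) = 0
((((a -> c) \/ (c -> c)) \/ (d \/ d)) /\ (~b /\ b)) = min(1, 0) = 0
((a -> (d /\ b)) \/ ((((a -> c) \/ (c -> c)) \/ (d \/ d)) /\ (~b /\ b))) = max(0.45, 0) = 0.45
~a: Gödel ¬ of 0.69 = 0 (operand ≠ 0)
(~a -> d): 0 ≤ 0.45, so result = 1
(b -> (~a -> d)): 0.86 ≤ 1, so result = 1
(c -> (b -> (~a -> d))): 0.07 ≤ 1, so result = 1
(((a -> (d /\ b)) \/ ((((a -> c) \/ (c -> c)) \/ (d \/ d)) /\ (~b /\ b))) \/ (c -> (b -> (~a -> d)))) = max(0.45, 1) = 1
~(((a -> (d /\ b)) \/ ((((a -> c) \/ (c -> c)) \/ (d \/ d)) /\ (~b /\ b))) \/ (c -> (b -> (~a -> d)))): Gödel ¬ of 1 = 0 (operand ≠ 0)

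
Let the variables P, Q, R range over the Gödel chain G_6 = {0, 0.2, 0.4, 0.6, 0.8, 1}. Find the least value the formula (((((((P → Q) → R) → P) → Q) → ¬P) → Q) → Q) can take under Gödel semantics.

0.20

The minimum is attained at P = 0.2, Q = 0.2, R = 0:
  (P → Q): 0.2 ≤ 0.2, so result = 1
  ((P → Q) → R): 1 > 0, so result = 0
  (((P → Q) → R) → P): 0 ≤ 0.2, so result = 1
  ((((P → Q) → R) → P) → Q): 1 > 0.2, so result = 0.2
  ¬P: Gödel ¬ of 0.2 = 0 (operand ≠ 0)
  (((((P → Q) → R) → P) → Q) → ¬P): 0.2 > 0, so result = 0
  ((((((P → Q) → R) → P) → Q) → ¬P) → Q): 0 ≤ 0.2, so result = 1
  (((((((P → Q) → R) → P) → Q) → ¬P) → Q) → Q): 1 > 0.2, so result = 0.2
Checking all 216 assignments confirms none give a value below 0.20.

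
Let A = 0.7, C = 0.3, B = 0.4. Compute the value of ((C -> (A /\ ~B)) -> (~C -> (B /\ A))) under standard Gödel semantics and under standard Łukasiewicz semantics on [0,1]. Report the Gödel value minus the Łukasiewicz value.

Gödel evaluation:
  ~B: Gödel ¬ of 0.4 = 0 (operand ≠ 0)
  (A /\ ~B) = min(0.7, 0) = 0
  (C -> (A /\ ~B)): 0.3 > 0, so result = 0
  ~C: Gödel ¬ of 0.3 = 0 (operand ≠ 0)
  (B /\ A) = min(0.4, 0.7) = 0.4
  (~C -> (B /\ A)): 0 ≤ 0.4, so result = 1
  ((C -> (A /\ ~B)) -> (~C -> (B /\ A))): 0 ≤ 1, so result = 1
  Gödel value = 1
Łukasiewicz evaluation:
  ~B: Łukasiewicz ¬ gives 1 − 0.4 = 0.6
  (A /\ ~B) = min(0.7, 0.6) = 0.6
  (C -> (A /\ ~B)): min(1, 1 − 0.3 + 0.6) = 1
  ~C: Łukasiewicz ¬ gives 1 − 0.3 = 0.7
  (B /\ A) = min(0.4, 0.7) = 0.4
  (~C -> (B /\ A)): min(1, 1 − 0.7 + 0.4) = 0.7
  ((C -> (A /\ ~B)) -> (~C -> (B /\ A))): min(1, 1 − 1 + 0.7) = 0.7
  Łukasiewicz value = 0.7
Difference: 1 − 0.7 = 0.30

0.30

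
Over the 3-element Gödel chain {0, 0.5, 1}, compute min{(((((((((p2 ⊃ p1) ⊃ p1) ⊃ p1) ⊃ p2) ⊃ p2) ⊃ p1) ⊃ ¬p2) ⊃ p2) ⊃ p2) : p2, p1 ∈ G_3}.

0.50

The minimum is attained at p2 = 0.5, p1 = 0.5:
  (p2 ⊃ p1): 0.5 ≤ 0.5, so result = 1
  ((p2 ⊃ p1) ⊃ p1): 1 > 0.5, so result = 0.5
  (((p2 ⊃ p1) ⊃ p1) ⊃ p1): 0.5 ≤ 0.5, so result = 1
  ((((p2 ⊃ p1) ⊃ p1) ⊃ p1) ⊃ p2): 1 > 0.5, so result = 0.5
  (((((p2 ⊃ p1) ⊃ p1) ⊃ p1) ⊃ p2) ⊃ p2): 0.5 ≤ 0.5, so result = 1
  ((((((p2 ⊃ p1) ⊃ p1) ⊃ p1) ⊃ p2) ⊃ p2) ⊃ p1): 1 > 0.5, so result = 0.5
  ¬p2: Gödel ¬ of 0.5 = 0 (operand ≠ 0)
  (((((((p2 ⊃ p1) ⊃ p1) ⊃ p1) ⊃ p2) ⊃ p2) ⊃ p1) ⊃ ¬p2): 0.5 > 0, so result = 0
  ((((((((p2 ⊃ p1) ⊃ p1) ⊃ p1) ⊃ p2) ⊃ p2) ⊃ p1) ⊃ ¬p2) ⊃ p2): 0 ≤ 0.5, so result = 1
  (((((((((p2 ⊃ p1) ⊃ p1) ⊃ p1) ⊃ p2) ⊃ p2) ⊃ p1) ⊃ ¬p2) ⊃ p2) ⊃ p2): 1 > 0.5, so result = 0.5
Checking all 9 assignments confirms none give a value below 0.50.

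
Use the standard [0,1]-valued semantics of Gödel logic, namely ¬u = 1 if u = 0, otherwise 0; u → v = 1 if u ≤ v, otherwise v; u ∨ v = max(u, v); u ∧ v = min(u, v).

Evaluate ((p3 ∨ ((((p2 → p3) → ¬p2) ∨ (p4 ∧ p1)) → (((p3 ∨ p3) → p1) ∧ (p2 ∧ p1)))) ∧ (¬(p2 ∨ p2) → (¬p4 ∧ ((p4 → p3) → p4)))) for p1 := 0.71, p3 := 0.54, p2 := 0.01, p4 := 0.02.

(p2 → p3): 0.01 ≤ 0.54, so result = 1
¬p2: Gödel ¬ of 0.01 = 0 (operand ≠ 0)
((p2 → p3) → ¬p2): 1 > 0, so result = 0
(p4 ∧ p1) = min(0.02, 0.71) = 0.02
(((p2 → p3) → ¬p2) ∨ (p4 ∧ p1)) = max(0, 0.02) = 0.02
(p3 ∨ p3) = max(0.54, 0.54) = 0.54
((p3 ∨ p3) → p1): 0.54 ≤ 0.71, so result = 1
(p2 ∧ p1) = min(0.01, 0.71) = 0.01
(((p3 ∨ p3) → p1) ∧ (p2 ∧ p1)) = min(1, 0.01) = 0.01
((((p2 → p3) → ¬p2) ∨ (p4 ∧ p1)) → (((p3 ∨ p3) → p1) ∧ (p2 ∧ p1))): 0.02 > 0.01, so result = 0.01
(p3 ∨ ((((p2 → p3) → ¬p2) ∨ (p4 ∧ p1)) → (((p3 ∨ p3) → p1) ∧ (p2 ∧ p1)))) = max(0.54, 0.01) = 0.54
(p2 ∨ p2) = max(0.01, 0.01) = 0.01
¬(p2 ∨ p2): Gödel ¬ of 0.01 = 0 (operand ≠ 0)
¬p4: Gödel ¬ of 0.02 = 0 (operand ≠ 0)
(p4 → p3): 0.02 ≤ 0.54, so result = 1
((p4 → p3) → p4): 1 > 0.02, so result = 0.02
(¬p4 ∧ ((p4 → p3) → p4)) = min(0, 0.02) = 0
(¬(p2 ∨ p2) → (¬p4 ∧ ((p4 → p3) → p4))): 0 ≤ 0, so result = 1
((p3 ∨ ((((p2 → p3) → ¬p2) ∨ (p4 ∧ p1)) → (((p3 ∨ p3) → p1) ∧ (p2 ∧ p1)))) ∧ (¬(p2 ∨ p2) → (¬p4 ∧ ((p4 → p3) → p4)))) = min(0.54, 1) = 0.54

0.54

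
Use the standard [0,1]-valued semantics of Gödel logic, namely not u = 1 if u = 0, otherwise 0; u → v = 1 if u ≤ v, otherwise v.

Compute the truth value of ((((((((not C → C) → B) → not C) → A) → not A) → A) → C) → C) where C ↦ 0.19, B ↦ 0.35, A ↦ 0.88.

not C: Gödel ¬ of 0.19 = 0 (operand ≠ 0)
(not C → C): 0 ≤ 0.19, so result = 1
((not C → C) → B): 1 > 0.35, so result = 0.35
not C: Gödel ¬ of 0.19 = 0 (operand ≠ 0)
(((not C → C) → B) → not C): 0.35 > 0, so result = 0
((((not C → C) → B) → not C) → A): 0 ≤ 0.88, so result = 1
not A: Gödel ¬ of 0.88 = 0 (operand ≠ 0)
(((((not C → C) → B) → not C) → A) → not A): 1 > 0, so result = 0
((((((not C → C) → B) → not C) → A) → not A) → A): 0 ≤ 0.88, so result = 1
(((((((not C → C) → B) → not C) → A) → not A) → A) → C): 1 > 0.19, so result = 0.19
((((((((not C → C) → B) → not C) → A) → not A) → A) → C) → C): 0.19 ≤ 0.19, so result = 1

1.00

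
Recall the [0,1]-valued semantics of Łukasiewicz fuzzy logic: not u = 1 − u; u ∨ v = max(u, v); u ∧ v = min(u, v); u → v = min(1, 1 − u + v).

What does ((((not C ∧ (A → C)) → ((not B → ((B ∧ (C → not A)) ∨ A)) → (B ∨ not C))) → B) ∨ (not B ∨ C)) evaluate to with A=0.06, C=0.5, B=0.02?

not C: Łukasiewicz ¬ gives 1 − 0.5 = 0.5
(A → C): min(1, 1 − 0.06 + 0.5) = 1
(not C ∧ (A → C)) = min(0.5, 1) = 0.5
not B: Łukasiewicz ¬ gives 1 − 0.02 = 0.98
not A: Łukasiewicz ¬ gives 1 − 0.06 = 0.94
(C → not A): min(1, 1 − 0.5 + 0.94) = 1
(B ∧ (C → not A)) = min(0.02, 1) = 0.02
((B ∧ (C → not A)) ∨ A) = max(0.02, 0.06) = 0.06
(not B → ((B ∧ (C → not A)) ∨ A)): min(1, 1 − 0.98 + 0.06) = 0.08
not C: Łukasiewicz ¬ gives 1 − 0.5 = 0.5
(B ∨ not C) = max(0.02, 0.5) = 0.5
((not B → ((B ∧ (C → not A)) ∨ A)) → (B ∨ not C)): min(1, 1 − 0.08 + 0.5) = 1
((not C ∧ (A → C)) → ((not B → ((B ∧ (C → not A)) ∨ A)) → (B ∨ not C))): min(1, 1 − 0.5 + 1) = 1
(((not C ∧ (A → C)) → ((not B → ((B ∧ (C → not A)) ∨ A)) → (B ∨ not C))) → B): min(1, 1 − 1 + 0.02) = 0.02
not B: Łukasiewicz ¬ gives 1 − 0.02 = 0.98
(not B ∨ C) = max(0.98, 0.5) = 0.98
((((not C ∧ (A → C)) → ((not B → ((B ∧ (C → not A)) ∨ A)) → (B ∨ not C))) → B) ∨ (not B ∨ C)) = max(0.02, 0.98) = 0.98

0.98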